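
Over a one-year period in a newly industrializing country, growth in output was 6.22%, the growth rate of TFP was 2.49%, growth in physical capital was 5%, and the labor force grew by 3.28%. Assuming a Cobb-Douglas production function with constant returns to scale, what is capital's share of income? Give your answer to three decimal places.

gY = gA + α·gK + (1−α)·gL, so gY − gA − gL = α(gK − gL).
6.22 − 2.49 − 3.28 = α × (5 − 3.28).
0.45 = 1.72 α, so α = 0.26163.

α = 0.262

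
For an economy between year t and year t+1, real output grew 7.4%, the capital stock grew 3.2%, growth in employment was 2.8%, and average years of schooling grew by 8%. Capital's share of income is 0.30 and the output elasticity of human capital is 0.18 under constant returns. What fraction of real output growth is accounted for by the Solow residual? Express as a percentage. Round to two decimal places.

47.89%

Labor's share = 1 − 0.3 − 0.18 = 0.52.
The capital stock: 0.3 × 3.2 = 0.96 pp.
Average years of schooling: 0.18 × 8 = 1.44 pp.
Employment: 0.52 × 2.8 = 1.456 pp.
TFP growth = 7.4 − 3.856 = 3.544%.
TFP share of growth = 3.544 / 7.4 × 100 = 47.8919%.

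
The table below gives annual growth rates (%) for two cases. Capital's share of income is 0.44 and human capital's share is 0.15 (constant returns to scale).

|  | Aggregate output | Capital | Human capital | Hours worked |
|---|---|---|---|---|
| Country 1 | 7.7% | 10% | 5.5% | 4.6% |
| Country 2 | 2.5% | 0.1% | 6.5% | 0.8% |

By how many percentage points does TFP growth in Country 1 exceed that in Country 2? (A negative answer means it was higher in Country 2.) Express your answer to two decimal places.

-0.56 percentage points

Labor's share = 1 − 0.44 − 0.15 = 0.41.
Country 1: TFP = 7.7 − 4.4 − 0.825 − 1.886 = 0.589%.
Country 2: TFP = 2.5 − 0.044 − 0.975 − 0.328 = 1.153%.
Difference = 0.589 − (1.153) = -0.564 pp.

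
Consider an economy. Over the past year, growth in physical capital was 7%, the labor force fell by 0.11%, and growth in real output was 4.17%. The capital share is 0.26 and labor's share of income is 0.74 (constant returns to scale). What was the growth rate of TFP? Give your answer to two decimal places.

TFP growth was 2.43%.

Labor's share = 1 − 0.26 = 0.74.
Physical capital: 0.26 × 7 = 1.82 pp.
The labor force: 0.74 × (-0.11) = -0.0814 pp.
TFP growth = 4.17 − 1.7386 = 2.4314%.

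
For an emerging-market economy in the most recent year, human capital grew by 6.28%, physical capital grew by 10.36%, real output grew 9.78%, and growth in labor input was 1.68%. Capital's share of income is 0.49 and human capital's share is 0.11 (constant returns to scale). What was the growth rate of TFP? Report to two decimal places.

Labor's share = 1 − 0.49 − 0.11 = 0.4.
Physical capital: 0.49 × 10.36 = 5.0764 pp.
Human capital: 0.11 × 6.28 = 0.6908 pp.
Labor input: 0.4 × 1.68 = 0.672 pp.
TFP growth = 9.78 − 6.4392 = 3.3408%.

TFP grew 3.34%.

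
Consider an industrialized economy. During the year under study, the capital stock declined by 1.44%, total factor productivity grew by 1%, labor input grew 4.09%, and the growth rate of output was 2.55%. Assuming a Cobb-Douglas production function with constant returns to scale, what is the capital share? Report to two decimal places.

gY = gA + α·gK + (1−α)·gL, so gY − gA − gL = α(gK − gL).
2.55 − 1 − 4.09 = α × (-1.44 − 4.09).
-2.54 = -5.53 α, so α = 0.4593.

0.46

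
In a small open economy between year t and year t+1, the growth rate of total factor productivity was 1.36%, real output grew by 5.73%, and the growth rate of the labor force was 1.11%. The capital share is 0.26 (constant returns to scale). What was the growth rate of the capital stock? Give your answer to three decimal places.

Labor's share = 1 − 0.26 = 0.74.
gY = gA + 0.74×1.11 + 0.26×g.
0.26×g = 5.73 − 1.36 − 0.8214 = 3.5486.
g = 3.5486 / 0.26 = 13.64846%.

13.648%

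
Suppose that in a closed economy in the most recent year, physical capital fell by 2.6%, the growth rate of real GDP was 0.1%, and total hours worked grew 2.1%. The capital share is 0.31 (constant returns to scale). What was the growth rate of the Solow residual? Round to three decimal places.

-0.543%

Labor's share = 1 − 0.31 = 0.69.
Physical capital: 0.31 × (-2.6) = -0.806 pp.
Total hours worked: 0.69 × 2.1 = 1.449 pp.
TFP growth = 0.1 − 0.643 = -0.543%.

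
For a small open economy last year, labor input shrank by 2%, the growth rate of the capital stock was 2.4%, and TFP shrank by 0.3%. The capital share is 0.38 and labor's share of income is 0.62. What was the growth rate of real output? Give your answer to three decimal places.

Labor's share = 1 − 0.38 = 0.62.
The capital stock: 0.38 × 2.4 = 0.912 pp.
Labor input: 0.62 × (-2) = -1.24 pp.
Output growth = -0.3 + (-0.328) = -0.628%.

-0.628%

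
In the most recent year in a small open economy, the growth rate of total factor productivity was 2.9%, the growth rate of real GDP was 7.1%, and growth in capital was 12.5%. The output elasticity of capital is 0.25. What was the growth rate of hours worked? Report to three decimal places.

1.433%

Labor's share = 1 − 0.25 = 0.75.
gY = gA + 0.25×12.5 + 0.75×g.
0.75×g = 7.1 − 2.9 − 3.125 = 1.075.
g = 1.075 / 0.75 = 1.43333%.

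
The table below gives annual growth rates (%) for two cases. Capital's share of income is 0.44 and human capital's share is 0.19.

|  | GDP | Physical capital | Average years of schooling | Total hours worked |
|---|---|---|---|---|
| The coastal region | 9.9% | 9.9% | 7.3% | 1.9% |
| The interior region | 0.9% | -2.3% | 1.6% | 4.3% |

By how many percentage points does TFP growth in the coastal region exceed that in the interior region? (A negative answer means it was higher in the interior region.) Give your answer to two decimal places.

Labor's share = 1 − 0.44 − 0.19 = 0.37.
The coastal region: TFP = 9.9 − 4.356 − 1.387 − 0.703 = 3.454%.
The interior region: TFP = 0.9 + 1.012 − 0.304 − 1.591 = 0.017%.
Difference = 3.454 − (0.017) = 3.437 pp.

3.44 percentage points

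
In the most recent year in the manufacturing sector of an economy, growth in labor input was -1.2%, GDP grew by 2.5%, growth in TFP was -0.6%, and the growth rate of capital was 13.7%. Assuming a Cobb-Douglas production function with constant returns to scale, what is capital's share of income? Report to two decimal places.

0.29

gY = gA + α·gK + (1−α)·gL, so gY − gA − gL = α(gK − gL).
2.5 + 0.6 + 1.2 = α × (13.7 − (-1.2)).
4.3 = 14.9 α, so α = 0.2886.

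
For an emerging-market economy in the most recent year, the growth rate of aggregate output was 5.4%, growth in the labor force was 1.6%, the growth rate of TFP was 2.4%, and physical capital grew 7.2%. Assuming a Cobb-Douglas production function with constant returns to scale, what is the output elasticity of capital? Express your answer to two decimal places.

gY = gA + α·gK + (1−α)·gL, so gY − gA − gL = α(gK − gL).
5.4 − 2.4 − 1.6 = α × (7.2 − 1.6).
1.4 = 5.6 α, so α = 0.25.

The output elasticity of capital is 0.25.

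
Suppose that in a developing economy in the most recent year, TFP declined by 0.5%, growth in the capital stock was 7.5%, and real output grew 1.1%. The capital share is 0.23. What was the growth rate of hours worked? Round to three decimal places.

-0.162%

Labor's share = 1 − 0.23 = 0.77.
gY = gA + 0.23×7.5 + 0.77×g.
0.77×g = 1.1 + 0.5 − 1.725 = -0.125.
g = -0.125 / 0.77 = -0.16234%.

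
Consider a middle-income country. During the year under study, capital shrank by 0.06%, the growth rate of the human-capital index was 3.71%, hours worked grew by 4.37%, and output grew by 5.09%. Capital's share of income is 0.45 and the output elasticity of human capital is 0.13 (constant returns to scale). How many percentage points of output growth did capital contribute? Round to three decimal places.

Contribution = share × growth = 0.45 × (-0.06) = -0.027 pp.

-0.027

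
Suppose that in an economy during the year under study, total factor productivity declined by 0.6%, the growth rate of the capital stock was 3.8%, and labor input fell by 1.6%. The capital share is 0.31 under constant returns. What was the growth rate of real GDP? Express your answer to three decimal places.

Labor's share = 1 − 0.31 = 0.69.
The capital stock: 0.31 × 3.8 = 1.178 pp.
Labor input: 0.69 × (-1.6) = -1.104 pp.
Output growth = -0.6 + 0.074 = -0.526%.

-0.526%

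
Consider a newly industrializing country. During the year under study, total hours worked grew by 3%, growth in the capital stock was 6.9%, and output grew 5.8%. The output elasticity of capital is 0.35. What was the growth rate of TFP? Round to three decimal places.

TFP growth was 1.435%.

Labor's share = 1 − 0.35 = 0.65.
The capital stock: 0.35 × 6.9 = 2.415 pp.
Total hours worked: 0.65 × 3 = 1.95 pp.
TFP growth = 5.8 − 4.365 = 1.435%.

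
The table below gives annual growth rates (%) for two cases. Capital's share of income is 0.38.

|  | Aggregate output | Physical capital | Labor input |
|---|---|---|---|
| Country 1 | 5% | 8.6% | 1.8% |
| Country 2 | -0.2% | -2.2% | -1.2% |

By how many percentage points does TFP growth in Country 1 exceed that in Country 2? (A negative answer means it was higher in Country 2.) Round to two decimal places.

Labor's share = 1 − 0.38 = 0.62.
Country 1: TFP = 5 − 3.268 − 1.116 = 0.616%.
Country 2: TFP = -0.2 + 0.836 + 0.744 = 1.38%.
Difference = 0.616 − (1.38) = -0.764 pp.

-0.76 percentage points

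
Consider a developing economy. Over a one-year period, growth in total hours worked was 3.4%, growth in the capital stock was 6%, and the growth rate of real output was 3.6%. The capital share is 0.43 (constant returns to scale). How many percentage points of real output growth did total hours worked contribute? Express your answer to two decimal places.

1.94

Labor's share = 1 − 0.43 = 0.57.
Contribution = share × growth = 0.57 × 3.4 = 1.938 pp.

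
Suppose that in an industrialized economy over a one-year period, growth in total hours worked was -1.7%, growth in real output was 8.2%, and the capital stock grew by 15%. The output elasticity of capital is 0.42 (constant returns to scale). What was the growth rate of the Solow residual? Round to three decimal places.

2.886%

Labor's share = 1 − 0.42 = 0.58.
The capital stock: 0.42 × 15 = 6.3 pp.
Total hours worked: 0.58 × (-1.7) = -0.986 pp.
TFP growth = 8.2 − 5.314 = 2.886%.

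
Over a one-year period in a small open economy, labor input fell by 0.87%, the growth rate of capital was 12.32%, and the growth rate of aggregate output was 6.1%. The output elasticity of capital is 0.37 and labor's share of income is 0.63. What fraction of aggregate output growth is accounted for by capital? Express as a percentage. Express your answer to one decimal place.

Capital contributed 0.37 × 12.32 = 4.5584 pp.
Share of growth = 4.5584 / 6.1 × 100 = 74.728%.

Capital accounted for 74.7% of growth.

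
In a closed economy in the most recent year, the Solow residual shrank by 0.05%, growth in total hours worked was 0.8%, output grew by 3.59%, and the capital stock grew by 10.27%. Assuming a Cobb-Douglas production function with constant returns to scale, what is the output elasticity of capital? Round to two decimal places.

gY = gA + α·gK + (1−α)·gL, so gY − gA − gL = α(gK − gL).
3.59 + 0.05 − 0.8 = α × (10.27 − 0.8).
2.84 = 9.47 α, so α = 0.2999.

The output elasticity of capital is 0.30.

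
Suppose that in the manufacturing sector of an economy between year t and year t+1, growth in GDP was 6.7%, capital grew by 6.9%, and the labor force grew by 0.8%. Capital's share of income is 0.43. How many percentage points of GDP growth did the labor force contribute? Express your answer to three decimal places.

0.456 pp

Labor's share = 1 − 0.43 = 0.57.
Contribution = share × growth = 0.57 × 0.8 = 0.456 pp.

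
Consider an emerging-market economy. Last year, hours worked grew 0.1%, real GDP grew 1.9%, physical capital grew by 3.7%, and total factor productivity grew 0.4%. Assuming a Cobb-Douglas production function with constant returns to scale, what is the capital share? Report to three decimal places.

gY = gA + α·gK + (1−α)·gL, so gY − gA − gL = α(gK − gL).
1.9 − 0.4 − 0.1 = α × (3.7 − 0.1).
1.4 = 3.6 α, so α = 0.38889.

The capital share is 0.389.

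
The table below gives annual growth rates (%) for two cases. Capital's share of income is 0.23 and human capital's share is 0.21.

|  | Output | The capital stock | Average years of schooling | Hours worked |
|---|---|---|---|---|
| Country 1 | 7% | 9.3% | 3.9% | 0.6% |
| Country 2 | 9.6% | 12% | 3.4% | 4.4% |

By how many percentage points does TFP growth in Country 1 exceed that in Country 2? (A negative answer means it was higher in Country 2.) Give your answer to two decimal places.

0.04 percentage points

Labor's share = 1 − 0.23 − 0.21 = 0.56.
Country 1: TFP = 7 − 2.139 − 0.819 − 0.336 = 3.706%.
Country 2: TFP = 9.6 − 2.76 − 0.714 − 2.464 = 3.662%.
Difference = 3.706 − (3.662) = 0.044 pp.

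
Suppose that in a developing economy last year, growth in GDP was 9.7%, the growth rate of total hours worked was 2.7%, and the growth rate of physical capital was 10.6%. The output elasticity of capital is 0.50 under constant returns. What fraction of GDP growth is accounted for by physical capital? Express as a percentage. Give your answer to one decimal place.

54.6%

Physical capital contributed 0.5 × 10.6 = 5.3 pp.
Share of growth = 5.3 / 9.7 × 100 = 54.639%.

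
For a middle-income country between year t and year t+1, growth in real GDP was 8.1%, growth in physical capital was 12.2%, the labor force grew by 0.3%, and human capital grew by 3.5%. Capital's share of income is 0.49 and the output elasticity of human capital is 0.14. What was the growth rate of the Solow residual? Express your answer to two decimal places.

1.52%

Labor's share = 1 − 0.49 − 0.14 = 0.37.
Physical capital: 0.49 × 12.2 = 5.978 pp.
Human capital: 0.14 × 3.5 = 0.49 pp.
The labor force: 0.37 × 0.3 = 0.111 pp.
TFP growth = 8.1 − 6.579 = 1.521%.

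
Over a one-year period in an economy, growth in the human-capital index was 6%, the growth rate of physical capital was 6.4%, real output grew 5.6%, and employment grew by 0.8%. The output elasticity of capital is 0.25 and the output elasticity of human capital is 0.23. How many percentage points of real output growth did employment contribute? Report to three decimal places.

0.416

Labor's share = 1 − 0.25 − 0.23 = 0.52.
Contribution = share × growth = 0.52 × 0.8 = 0.416 pp.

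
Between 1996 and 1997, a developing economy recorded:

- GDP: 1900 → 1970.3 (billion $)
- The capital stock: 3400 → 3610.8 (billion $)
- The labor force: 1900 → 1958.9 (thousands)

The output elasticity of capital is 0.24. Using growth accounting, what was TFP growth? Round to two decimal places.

-0.14%

GDP growth = (1970.3 − 1900) / 1900 = 3.7%.
The capital stock growth = (3610.8 − 3400) / 3400 = 6.2%.
The labor force growth = (1958.9 − 1900) / 1900 = 3.1%.
Labor's share = 1 − 0.24 = 0.76.
The capital stock: 0.24 × 6.2 = 1.488 pp.
The labor force: 0.76 × 3.1 = 2.356 pp.
TFP growth = 3.7 − 3.844 = -0.144%.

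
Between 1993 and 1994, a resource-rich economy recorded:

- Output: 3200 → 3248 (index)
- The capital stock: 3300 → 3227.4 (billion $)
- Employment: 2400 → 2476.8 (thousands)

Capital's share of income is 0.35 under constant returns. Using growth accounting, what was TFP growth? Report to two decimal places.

Output growth = (3248 − 3200) / 3200 = 1.5%.
The capital stock growth = (3227.4 − 3300) / 3300 = -2.2%.
Employment growth = (2476.8 − 2400) / 2400 = 3.2%.
Labor's share = 1 − 0.35 = 0.65.
The capital stock: 0.35 × (-2.2) = -0.77 pp.
Employment: 0.65 × 3.2 = 2.08 pp.
TFP growth = 1.5 − 1.31 = 0.19%.

TFP growth was 0.19%.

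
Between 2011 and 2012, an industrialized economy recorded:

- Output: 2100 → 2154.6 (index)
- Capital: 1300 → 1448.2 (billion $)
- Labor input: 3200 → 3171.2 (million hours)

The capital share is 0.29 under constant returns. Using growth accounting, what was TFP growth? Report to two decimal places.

Output growth = (2154.6 − 2100) / 2100 = 2.6%.
Capital growth = (1448.2 − 1300) / 1300 = 11.4%.
Labor input growth = (3171.2 − 3200) / 3200 = -0.9%.
Labor's share = 1 − 0.29 = 0.71.
Capital: 0.29 × 11.4 = 3.306 pp.
Labor input: 0.71 × (-0.9) = -0.639 pp.
TFP growth = 2.6 − 2.667 = -0.067%.

-0.07%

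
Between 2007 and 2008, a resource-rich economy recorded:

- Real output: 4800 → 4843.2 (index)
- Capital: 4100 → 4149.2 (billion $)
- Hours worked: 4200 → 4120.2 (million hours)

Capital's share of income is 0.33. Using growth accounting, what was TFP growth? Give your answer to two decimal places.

1.78%

Real output growth = (4843.2 − 4800) / 4800 = 0.9%.
Capital growth = (4149.2 − 4100) / 4100 = 1.2%.
Hours worked growth = (4120.2 − 4200) / 4200 = -1.9%.
Labor's share = 1 − 0.33 = 0.67.
Capital: 0.33 × 1.2 = 0.396 pp.
Hours worked: 0.67 × (-1.9) = -1.273 pp.
TFP growth = 0.9 + 0.877 = 1.777%.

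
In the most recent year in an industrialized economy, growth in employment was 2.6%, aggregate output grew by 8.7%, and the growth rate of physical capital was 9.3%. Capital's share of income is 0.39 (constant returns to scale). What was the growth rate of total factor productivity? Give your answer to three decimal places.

3.487%

Labor's share = 1 − 0.39 = 0.61.
Physical capital: 0.39 × 9.3 = 3.627 pp.
Employment: 0.61 × 2.6 = 1.586 pp.
TFP growth = 8.7 − 5.213 = 3.487%.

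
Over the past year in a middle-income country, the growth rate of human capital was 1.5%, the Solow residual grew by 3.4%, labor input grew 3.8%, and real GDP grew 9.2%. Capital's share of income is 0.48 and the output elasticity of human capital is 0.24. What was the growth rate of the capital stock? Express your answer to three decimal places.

Labor's share = 1 − 0.48 − 0.24 = 0.28.
gY = gA + 0.24×1.5 + 0.28×3.8 + 0.48×g.
0.48×g = 9.2 − 3.4 − 1.424 = 4.376.
g = 4.376 / 0.48 = 9.11667%.

The capital stock grew 9.117%.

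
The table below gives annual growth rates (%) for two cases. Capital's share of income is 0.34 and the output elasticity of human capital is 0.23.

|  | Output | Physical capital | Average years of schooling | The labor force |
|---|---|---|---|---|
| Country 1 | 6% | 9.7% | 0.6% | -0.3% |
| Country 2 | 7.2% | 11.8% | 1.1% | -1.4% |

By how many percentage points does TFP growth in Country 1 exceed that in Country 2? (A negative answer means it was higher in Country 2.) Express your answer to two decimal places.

-0.84 percentage points

Labor's share = 1 − 0.34 − 0.23 = 0.43.
Country 1: TFP = 6 − 3.298 − 0.138 + 0.129 = 2.693%.
Country 2: TFP = 7.2 − 4.012 − 0.253 + 0.602 = 3.537%.
Difference = 2.693 − (3.537) = -0.844 pp.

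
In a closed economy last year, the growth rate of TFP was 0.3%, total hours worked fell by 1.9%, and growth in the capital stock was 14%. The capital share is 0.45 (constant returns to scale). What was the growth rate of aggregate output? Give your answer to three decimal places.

Labor's share = 1 − 0.45 = 0.55.
The capital stock: 0.45 × 14 = 6.3 pp.
Total hours worked: 0.55 × (-1.9) = -1.045 pp.
Output growth = 0.3 + 5.255 = 5.555%.

5.555%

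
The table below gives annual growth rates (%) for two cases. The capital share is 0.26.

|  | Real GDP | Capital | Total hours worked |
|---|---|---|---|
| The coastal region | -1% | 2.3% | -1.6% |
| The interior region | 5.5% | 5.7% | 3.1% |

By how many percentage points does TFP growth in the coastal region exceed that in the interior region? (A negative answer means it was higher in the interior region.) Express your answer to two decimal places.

-2.14 percentage points

Labor's share = 1 − 0.26 = 0.74.
The coastal region: TFP = -1 − 0.598 + 1.184 = -0.414%.
The interior region: TFP = 5.5 − 1.482 − 2.294 = 1.724%.
Difference = -0.414 − (1.724) = -2.138 pp.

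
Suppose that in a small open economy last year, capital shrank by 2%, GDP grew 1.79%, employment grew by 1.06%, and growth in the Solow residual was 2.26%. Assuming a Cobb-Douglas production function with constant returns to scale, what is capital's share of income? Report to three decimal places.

gY = gA + α·gK + (1−α)·gL, so gY − gA − gL = α(gK − gL).
1.79 − 2.26 − 1.06 = α × (-2 − 1.06).
-1.53 = -3.06 α, so α = 0.5.

Capital's share of income is 0.500.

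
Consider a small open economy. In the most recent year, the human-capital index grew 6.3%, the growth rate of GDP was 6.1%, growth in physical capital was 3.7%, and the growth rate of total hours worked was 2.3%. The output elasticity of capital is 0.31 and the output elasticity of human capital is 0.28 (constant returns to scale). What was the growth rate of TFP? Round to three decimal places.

Labor's share = 1 − 0.31 − 0.28 = 0.41.
Physical capital: 0.31 × 3.7 = 1.147 pp.
The human-capital index: 0.28 × 6.3 = 1.764 pp.
Total hours worked: 0.41 × 2.3 = 0.943 pp.
TFP growth = 6.1 − 3.854 = 2.246%.

2.246%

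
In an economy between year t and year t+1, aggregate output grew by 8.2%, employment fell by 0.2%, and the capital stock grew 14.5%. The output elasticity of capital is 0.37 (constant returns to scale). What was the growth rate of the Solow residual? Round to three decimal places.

Labor's share = 1 − 0.37 = 0.63.
The capital stock: 0.37 × 14.5 = 5.365 pp.
Employment: 0.63 × (-0.2) = -0.126 pp.
TFP growth = 8.2 − 5.239 = 2.961%.

The Solow residual grew 2.961%.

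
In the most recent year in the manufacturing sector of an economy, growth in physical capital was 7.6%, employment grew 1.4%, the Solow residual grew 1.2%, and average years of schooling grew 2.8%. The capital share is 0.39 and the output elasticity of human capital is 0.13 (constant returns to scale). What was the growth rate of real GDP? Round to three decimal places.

Labor's share = 1 − 0.39 − 0.13 = 0.48.
Physical capital: 0.39 × 7.6 = 2.964 pp.
Average years of schooling: 0.13 × 2.8 = 0.364 pp.
Employment: 0.48 × 1.4 = 0.672 pp.
Output growth = 1.2 + 4 = 5.2%.

5.200%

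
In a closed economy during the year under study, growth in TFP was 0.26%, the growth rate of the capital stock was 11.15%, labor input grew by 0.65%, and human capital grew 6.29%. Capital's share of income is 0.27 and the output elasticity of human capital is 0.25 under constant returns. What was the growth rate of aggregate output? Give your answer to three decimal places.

Aggregate output growth was 5.155%.

Labor's share = 1 − 0.27 − 0.25 = 0.48.
The capital stock: 0.27 × 11.15 = 3.0105 pp.
Human capital: 0.25 × 6.29 = 1.5725 pp.
Labor input: 0.48 × 0.65 = 0.312 pp.
Output growth = 0.26 + 4.895 = 5.155%.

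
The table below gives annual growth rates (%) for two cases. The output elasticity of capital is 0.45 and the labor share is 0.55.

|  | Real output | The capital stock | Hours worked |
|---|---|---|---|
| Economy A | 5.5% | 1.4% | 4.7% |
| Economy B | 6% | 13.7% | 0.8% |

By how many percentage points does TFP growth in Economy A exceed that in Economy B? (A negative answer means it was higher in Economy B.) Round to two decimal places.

2.89 percentage points

Labor's share = 1 − 0.45 = 0.55.
Economy A: TFP = 5.5 − 0.63 − 2.585 = 2.285%.
Economy B: TFP = 6 − 6.165 − 0.44 = -0.605%.
Difference = 2.285 − (-0.605) = 2.89 pp.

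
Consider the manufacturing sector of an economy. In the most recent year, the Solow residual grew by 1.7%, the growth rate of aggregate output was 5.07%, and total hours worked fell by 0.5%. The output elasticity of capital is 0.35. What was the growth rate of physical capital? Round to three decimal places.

Physical capital growth was 10.557%.

Labor's share = 1 − 0.35 = 0.65.
gY = gA + 0.65×(-0.5) + 0.35×g.
0.35×g = 5.07 − 1.7 + 0.325 = 3.695.
g = 3.695 / 0.35 = 10.55714%.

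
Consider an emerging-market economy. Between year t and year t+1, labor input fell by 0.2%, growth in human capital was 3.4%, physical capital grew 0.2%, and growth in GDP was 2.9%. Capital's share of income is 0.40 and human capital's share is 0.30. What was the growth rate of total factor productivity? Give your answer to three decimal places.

1.860%

Labor's share = 1 − 0.4 − 0.3 = 0.3.
Physical capital: 0.4 × 0.2 = 0.08 pp.
Human capital: 0.3 × 3.4 = 1.02 pp.
Labor input: 0.3 × (-0.2) = -0.06 pp.
TFP growth = 2.9 − 1.04 = 1.86%.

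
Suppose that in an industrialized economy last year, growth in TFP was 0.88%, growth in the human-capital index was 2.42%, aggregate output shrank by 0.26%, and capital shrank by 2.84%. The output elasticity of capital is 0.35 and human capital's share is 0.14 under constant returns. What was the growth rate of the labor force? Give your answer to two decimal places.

Labor's share = 1 − 0.35 − 0.14 = 0.51.
gY = gA + 0.35×(-2.84) + 0.14×2.42 + 0.51×g.
0.51×g = -0.26 − 0.88 + 0.6552 = -0.4848.
g = -0.4848 / 0.51 = -0.9506%.

-0.95%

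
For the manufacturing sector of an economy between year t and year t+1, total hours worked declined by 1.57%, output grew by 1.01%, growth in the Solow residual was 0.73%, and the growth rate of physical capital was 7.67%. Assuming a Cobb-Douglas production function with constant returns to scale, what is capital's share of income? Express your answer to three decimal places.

Capital's share of income is 0.200.

gY = gA + α·gK + (1−α)·gL, so gY − gA − gL = α(gK − gL).
1.01 − 0.73 + 1.57 = α × (7.67 − (-1.57)).
1.85 = 9.24 α, so α = 0.20022.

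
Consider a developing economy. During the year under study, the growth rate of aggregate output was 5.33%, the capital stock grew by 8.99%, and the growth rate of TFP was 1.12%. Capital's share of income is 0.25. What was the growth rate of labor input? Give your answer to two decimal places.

Labor's share = 1 − 0.25 = 0.75.
gY = gA + 0.25×8.99 + 0.75×g.
0.75×g = 5.33 − 1.12 − 2.2475 = 1.9625.
g = 1.9625 / 0.75 = 2.6167%.

2.62%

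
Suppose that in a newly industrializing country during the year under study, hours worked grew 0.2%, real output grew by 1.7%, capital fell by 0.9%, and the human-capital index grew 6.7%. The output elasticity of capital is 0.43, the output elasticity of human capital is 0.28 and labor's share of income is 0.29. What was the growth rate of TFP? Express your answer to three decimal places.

Labor's share = 1 − 0.43 − 0.28 = 0.29.
Capital: 0.43 × (-0.9) = -0.387 pp.
The human-capital index: 0.28 × 6.7 = 1.876 pp.
Hours worked: 0.29 × 0.2 = 0.058 pp.
TFP growth = 1.7 − 1.547 = 0.153%.

0.153%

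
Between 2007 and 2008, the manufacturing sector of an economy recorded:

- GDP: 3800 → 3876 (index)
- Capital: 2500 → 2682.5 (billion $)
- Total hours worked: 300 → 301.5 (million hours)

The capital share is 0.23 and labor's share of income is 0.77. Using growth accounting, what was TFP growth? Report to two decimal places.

-0.06%

GDP growth = (3876 − 3800) / 3800 = 2%.
Capital growth = (2682.5 − 2500) / 2500 = 7.3%.
Total hours worked growth = (301.5 − 300) / 300 = 0.5%.
Labor's share = 1 − 0.23 = 0.77.
Capital: 0.23 × 7.3 = 1.679 pp.
Total hours worked: 0.77 × 0.5 = 0.385 pp.
TFP growth = 2 − 2.064 = -0.064%.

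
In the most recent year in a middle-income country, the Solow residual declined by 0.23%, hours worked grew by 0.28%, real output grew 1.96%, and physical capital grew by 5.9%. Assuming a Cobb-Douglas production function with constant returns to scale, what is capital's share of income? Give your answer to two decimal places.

gY = gA + α·gK + (1−α)·gL, so gY − gA − gL = α(gK − gL).
1.96 + 0.23 − 0.28 = α × (5.9 − 0.28).
1.91 = 5.62 α, so α = 0.3399.

Capital's share of income is 0.34.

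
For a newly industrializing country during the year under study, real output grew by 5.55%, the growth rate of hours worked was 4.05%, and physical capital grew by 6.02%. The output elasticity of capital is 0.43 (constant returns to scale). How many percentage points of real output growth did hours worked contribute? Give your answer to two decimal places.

Labor's share = 1 − 0.43 = 0.57.
Contribution = share × growth = 0.57 × 4.05 = 2.3085 pp.

2.31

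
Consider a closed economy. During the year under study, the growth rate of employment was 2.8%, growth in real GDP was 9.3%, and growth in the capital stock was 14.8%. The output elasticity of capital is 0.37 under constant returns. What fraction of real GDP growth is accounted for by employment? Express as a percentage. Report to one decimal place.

Employment accounted for 19.0% of growth.

Labor's share = 1 − 0.37 = 0.63.
Employment contributed 0.63 × 2.8 = 1.764 pp.
Share of growth = 1.764 / 9.3 × 100 = 18.968%.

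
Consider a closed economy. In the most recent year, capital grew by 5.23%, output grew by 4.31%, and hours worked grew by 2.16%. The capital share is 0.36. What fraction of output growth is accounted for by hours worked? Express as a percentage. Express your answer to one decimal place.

Labor's share = 1 − 0.36 = 0.64.
Hours worked contributed 0.64 × 2.16 = 1.3824 pp.
Share of growth = 1.3824 / 4.31 × 100 = 32.074%.

32.1%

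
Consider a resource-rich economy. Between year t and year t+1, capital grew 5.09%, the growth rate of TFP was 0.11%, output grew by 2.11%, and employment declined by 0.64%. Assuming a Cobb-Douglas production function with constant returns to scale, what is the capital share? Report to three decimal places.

gY = gA + α·gK + (1−α)·gL, so gY − gA − gL = α(gK − gL).
2.11 − 0.11 + 0.64 = α × (5.09 − (-0.64)).
2.64 = 5.73 α, so α = 0.46073.

0.461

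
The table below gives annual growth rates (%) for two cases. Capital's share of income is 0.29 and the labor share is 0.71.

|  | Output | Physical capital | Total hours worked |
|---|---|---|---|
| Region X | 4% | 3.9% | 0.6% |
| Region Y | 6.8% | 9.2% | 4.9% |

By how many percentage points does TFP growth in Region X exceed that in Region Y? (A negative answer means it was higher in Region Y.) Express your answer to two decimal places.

Labor's share = 1 − 0.29 = 0.71.
Region X: TFP = 4 − 1.131 − 0.426 = 2.443%.
Region Y: TFP = 6.8 − 2.668 − 3.479 = 0.653%.
Difference = 2.443 − (0.653) = 1.79 pp.

1.79 percentage points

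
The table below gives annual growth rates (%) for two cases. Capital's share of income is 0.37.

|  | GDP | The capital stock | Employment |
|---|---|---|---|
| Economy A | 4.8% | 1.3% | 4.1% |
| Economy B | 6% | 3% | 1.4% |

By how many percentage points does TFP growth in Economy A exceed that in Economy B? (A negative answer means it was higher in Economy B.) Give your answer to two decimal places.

-2.27 percentage points

Labor's share = 1 − 0.37 = 0.63.
Economy A: TFP = 4.8 − 0.481 − 2.583 = 1.736%.
Economy B: TFP = 6 − 1.11 − 0.882 = 4.008%.
Difference = 1.736 − (4.008) = -2.272 pp.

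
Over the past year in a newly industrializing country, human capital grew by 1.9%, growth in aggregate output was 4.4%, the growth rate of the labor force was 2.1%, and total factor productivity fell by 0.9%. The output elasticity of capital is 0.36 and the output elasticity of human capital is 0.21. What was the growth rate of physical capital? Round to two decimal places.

Physical capital grew 11.11%.

Labor's share = 1 − 0.36 − 0.21 = 0.43.
gY = gA + 0.21×1.9 + 0.43×2.1 + 0.36×g.
0.36×g = 4.4 + 0.9 − 1.302 = 3.998.
g = 3.998 / 0.36 = 11.1056%.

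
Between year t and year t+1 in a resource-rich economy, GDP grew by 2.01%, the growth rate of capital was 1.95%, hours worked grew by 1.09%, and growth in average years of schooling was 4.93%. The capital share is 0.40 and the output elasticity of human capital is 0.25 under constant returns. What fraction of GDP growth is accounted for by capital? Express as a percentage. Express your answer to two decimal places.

38.81%

Capital contributed 0.4 × 1.95 = 0.78 pp.
Share of growth = 0.78 / 2.01 × 100 = 38.806%.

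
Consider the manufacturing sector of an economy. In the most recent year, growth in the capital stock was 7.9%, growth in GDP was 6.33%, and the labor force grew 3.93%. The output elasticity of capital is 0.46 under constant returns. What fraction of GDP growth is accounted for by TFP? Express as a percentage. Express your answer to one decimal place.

Labor's share = 1 − 0.46 = 0.54.
The capital stock: 0.46 × 7.9 = 3.634 pp.
The labor force: 0.54 × 3.93 = 2.1222 pp.
TFP growth = 6.33 − 5.7562 = 0.5738%.
TFP share of growth = 0.5738 / 6.33 × 100 = 9.065%.

TFP accounted for 9.1% of growth.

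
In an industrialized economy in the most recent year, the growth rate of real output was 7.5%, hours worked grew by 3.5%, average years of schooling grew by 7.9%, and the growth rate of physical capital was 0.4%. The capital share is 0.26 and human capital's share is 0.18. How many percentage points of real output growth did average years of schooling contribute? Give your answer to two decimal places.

1.42

Contribution = share × growth = 0.18 × 7.9 = 1.422 pp.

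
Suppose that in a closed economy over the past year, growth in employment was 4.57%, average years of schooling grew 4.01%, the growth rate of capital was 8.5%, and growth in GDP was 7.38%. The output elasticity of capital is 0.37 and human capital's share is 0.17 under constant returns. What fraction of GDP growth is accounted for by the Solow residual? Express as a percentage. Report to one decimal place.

Labor's share = 1 − 0.37 − 0.17 = 0.46.
Capital: 0.37 × 8.5 = 3.145 pp.
Average years of schooling: 0.17 × 4.01 = 0.6817 pp.
Employment: 0.46 × 4.57 = 2.1022 pp.
TFP growth = 7.38 − 5.9289 = 1.4511%.
TFP share of growth = 1.4511 / 7.38 × 100 = 19.663%.

19.7%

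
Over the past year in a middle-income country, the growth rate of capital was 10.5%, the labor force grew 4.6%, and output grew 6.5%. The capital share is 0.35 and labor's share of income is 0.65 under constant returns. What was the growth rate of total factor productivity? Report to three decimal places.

-0.165%

Labor's share = 1 − 0.35 = 0.65.
Capital: 0.35 × 10.5 = 3.675 pp.
The labor force: 0.65 × 4.6 = 2.99 pp.
TFP growth = 6.5 − 6.665 = -0.165%.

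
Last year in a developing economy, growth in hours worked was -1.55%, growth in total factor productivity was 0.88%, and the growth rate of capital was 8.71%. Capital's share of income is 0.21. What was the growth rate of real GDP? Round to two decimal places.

1.48%

Labor's share = 1 − 0.21 = 0.79.
Capital: 0.21 × 8.71 = 1.8291 pp.
Hours worked: 0.79 × (-1.55) = -1.2245 pp.
Output growth = 0.88 + 0.6046 = 1.4846%.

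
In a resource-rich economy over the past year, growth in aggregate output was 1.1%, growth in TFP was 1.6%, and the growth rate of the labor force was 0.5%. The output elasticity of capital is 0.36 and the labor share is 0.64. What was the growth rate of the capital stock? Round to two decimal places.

Labor's share = 1 − 0.36 = 0.64.
gY = gA + 0.64×0.5 + 0.36×g.
0.36×g = 1.1 − 1.6 − 0.32 = -0.82.
g = -0.82 / 0.36 = -2.2778%.

-2.28%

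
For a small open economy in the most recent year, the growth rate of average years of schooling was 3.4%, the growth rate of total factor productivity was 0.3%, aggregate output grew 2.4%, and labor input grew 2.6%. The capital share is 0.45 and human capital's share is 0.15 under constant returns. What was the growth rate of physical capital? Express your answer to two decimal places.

Labor's share = 1 − 0.45 − 0.15 = 0.4.
gY = gA + 0.15×3.4 + 0.4×2.6 + 0.45×g.
0.45×g = 2.4 − 0.3 − 1.55 = 0.55.
g = 0.55 / 0.45 = 1.2222%.

1.22%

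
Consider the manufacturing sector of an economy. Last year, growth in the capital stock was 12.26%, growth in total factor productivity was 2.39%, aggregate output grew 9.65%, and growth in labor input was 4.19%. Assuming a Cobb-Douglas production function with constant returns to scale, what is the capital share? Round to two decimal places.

0.38

gY = gA + α·gK + (1−α)·gL, so gY − gA − gL = α(gK − gL).
9.65 − 2.39 − 4.19 = α × (12.26 − 4.19).
3.07 = 8.07 α, so α = 0.3804.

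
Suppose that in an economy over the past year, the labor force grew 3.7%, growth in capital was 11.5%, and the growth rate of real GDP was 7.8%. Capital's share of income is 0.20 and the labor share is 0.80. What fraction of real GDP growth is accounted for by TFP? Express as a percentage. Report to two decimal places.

Labor's share = 1 − 0.2 = 0.8.
Capital: 0.2 × 11.5 = 2.3 pp.
The labor force: 0.8 × 3.7 = 2.96 pp.
TFP growth = 7.8 − 5.26 = 2.54%.
TFP share of growth = 2.54 / 7.8 × 100 = 32.5641%.

TFP accounted for 32.56% of growth.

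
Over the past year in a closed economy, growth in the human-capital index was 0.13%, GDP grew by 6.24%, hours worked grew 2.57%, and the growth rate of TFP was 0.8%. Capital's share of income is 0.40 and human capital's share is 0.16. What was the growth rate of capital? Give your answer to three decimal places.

10.721%

Labor's share = 1 − 0.4 − 0.16 = 0.44.
gY = gA + 0.16×0.13 + 0.44×2.57 + 0.4×g.
0.4×g = 6.24 − 0.8 − 1.1516 = 4.2884.
g = 4.2884 / 0.4 = 10.721%.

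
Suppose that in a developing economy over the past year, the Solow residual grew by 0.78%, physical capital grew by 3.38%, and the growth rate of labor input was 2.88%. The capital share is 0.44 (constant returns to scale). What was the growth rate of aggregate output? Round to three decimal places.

3.880%

Labor's share = 1 − 0.44 = 0.56.
Physical capital: 0.44 × 3.38 = 1.4872 pp.
Labor input: 0.56 × 2.88 = 1.6128 pp.
Output growth = 0.78 + 3.1 = 3.88%.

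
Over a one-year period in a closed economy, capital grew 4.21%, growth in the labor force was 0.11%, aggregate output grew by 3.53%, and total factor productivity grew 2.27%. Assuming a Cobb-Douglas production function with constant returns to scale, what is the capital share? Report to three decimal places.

gY = gA + α·gK + (1−α)·gL, so gY − gA − gL = α(gK − gL).
3.53 − 2.27 − 0.11 = α × (4.21 − 0.11).
1.15 = 4.1 α, so α = 0.28049.

0.280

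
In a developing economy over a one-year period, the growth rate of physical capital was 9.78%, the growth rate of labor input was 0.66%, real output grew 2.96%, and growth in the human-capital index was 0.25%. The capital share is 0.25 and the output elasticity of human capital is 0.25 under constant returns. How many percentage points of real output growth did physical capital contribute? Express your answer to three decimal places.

2.445

Contribution = share × growth = 0.25 × 9.78 = 2.445 pp.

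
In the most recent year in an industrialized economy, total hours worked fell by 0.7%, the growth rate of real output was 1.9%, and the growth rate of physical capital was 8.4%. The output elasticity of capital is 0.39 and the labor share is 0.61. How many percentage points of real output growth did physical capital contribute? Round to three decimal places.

3.276

Contribution = share × growth = 0.39 × 8.4 = 3.276 pp.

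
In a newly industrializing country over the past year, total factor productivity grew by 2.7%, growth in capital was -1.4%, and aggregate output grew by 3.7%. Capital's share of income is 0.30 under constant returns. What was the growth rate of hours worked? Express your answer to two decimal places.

2.03%

Labor's share = 1 − 0.3 = 0.7.
gY = gA + 0.3×(-1.4) + 0.7×g.
0.7×g = 3.7 − 2.7 + 0.42 = 1.42.
g = 1.42 / 0.7 = 2.0286%.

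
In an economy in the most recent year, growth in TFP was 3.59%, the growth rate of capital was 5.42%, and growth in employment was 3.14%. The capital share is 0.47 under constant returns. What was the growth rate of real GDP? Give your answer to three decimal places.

Real GDP grew 7.802%.

Labor's share = 1 − 0.47 = 0.53.
Capital: 0.47 × 5.42 = 2.5474 pp.
Employment: 0.53 × 3.14 = 1.6642 pp.
Output growth = 3.59 + 4.2116 = 7.8016%.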